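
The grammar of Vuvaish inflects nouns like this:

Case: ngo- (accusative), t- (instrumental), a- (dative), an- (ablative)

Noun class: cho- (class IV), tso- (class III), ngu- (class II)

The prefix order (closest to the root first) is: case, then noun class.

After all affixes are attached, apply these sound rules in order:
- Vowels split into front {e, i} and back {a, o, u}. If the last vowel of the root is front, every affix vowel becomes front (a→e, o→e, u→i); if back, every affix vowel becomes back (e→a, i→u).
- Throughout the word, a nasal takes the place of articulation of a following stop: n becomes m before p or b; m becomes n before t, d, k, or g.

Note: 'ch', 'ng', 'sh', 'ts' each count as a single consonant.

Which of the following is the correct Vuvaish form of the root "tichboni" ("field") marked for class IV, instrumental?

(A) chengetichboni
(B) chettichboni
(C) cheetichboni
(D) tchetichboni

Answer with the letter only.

B

Attach case instrumental t- → ttichboni.
Attach noun class class IV cho- → chottichboni.
Apply vowel harmony: chottichboni → chettichboni.
Nasal assimilation: no change.
So the correct form is chettichboni, option (B).
(C) cheetichboni is wrong: it uses dative instead of instrumental for case.
(A) chengetichboni is wrong: it uses accusative instead of instrumental for case.
(D) tchetichboni is wrong: it has the affixes in the wrong order.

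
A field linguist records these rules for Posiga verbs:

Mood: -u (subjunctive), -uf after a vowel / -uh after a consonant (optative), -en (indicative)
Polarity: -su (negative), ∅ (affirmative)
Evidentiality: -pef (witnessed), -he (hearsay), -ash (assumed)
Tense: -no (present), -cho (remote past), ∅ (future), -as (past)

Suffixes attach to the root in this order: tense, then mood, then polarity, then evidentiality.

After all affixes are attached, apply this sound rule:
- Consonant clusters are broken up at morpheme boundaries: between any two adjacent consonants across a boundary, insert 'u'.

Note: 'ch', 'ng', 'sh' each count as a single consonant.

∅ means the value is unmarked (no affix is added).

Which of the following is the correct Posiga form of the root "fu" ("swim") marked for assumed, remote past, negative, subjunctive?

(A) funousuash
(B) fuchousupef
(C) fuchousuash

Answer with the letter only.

Attach tense remote past -cho → fucho.
Attach mood subjunctive -u → fuchou.
Attach polarity negative -su → fuchousu.
Attach evidentiality assumed -ash → fuchousuash.
Epenthesis: no change.
So the correct form is fuchousuash, option (C).
(B) fuchousupef is wrong: it uses witnessed instead of assumed for evidentiality.
(A) funousuash is wrong: it uses present instead of remote past for tense.

C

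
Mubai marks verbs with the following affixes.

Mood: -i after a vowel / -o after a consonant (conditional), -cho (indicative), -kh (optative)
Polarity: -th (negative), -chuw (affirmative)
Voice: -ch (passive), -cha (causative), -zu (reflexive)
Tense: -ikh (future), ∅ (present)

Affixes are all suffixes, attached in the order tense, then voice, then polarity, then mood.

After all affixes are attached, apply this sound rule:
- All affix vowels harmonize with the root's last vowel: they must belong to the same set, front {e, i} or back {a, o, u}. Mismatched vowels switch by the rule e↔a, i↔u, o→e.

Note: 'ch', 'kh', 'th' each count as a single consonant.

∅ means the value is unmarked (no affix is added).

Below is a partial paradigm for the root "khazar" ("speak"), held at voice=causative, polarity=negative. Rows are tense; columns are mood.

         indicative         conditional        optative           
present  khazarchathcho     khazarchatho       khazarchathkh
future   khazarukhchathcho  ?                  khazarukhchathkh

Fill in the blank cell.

Attach tense future -ikh → khazarikh.
Attach voice causative -cha → khazarikhcha.
Attach polarity negative -th → khazarikhchath.
Attach mood conditional -o (after consonant 'th') → khazarikhchatho.
Apply vowel harmony: khazarikhchatho → khazarukhchatho.

khazarukhchatho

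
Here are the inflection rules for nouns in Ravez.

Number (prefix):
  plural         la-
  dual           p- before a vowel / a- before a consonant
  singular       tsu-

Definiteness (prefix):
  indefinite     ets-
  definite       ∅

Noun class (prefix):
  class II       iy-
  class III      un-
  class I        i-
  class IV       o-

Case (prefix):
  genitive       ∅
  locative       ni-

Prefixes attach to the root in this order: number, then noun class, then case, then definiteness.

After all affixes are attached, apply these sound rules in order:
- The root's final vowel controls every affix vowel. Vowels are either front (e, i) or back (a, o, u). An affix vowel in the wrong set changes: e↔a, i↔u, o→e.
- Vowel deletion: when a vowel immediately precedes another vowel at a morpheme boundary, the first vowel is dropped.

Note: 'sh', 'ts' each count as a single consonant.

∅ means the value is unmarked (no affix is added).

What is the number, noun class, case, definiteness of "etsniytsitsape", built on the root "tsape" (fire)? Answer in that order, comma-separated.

singular, class II, locative, indefinite

Segment: ets-ni-iy-tsu-tsape.
number: tsu- → singular.
noun class: iy- → class II.
case: ni- → locative.
definiteness: ets- → indefinite.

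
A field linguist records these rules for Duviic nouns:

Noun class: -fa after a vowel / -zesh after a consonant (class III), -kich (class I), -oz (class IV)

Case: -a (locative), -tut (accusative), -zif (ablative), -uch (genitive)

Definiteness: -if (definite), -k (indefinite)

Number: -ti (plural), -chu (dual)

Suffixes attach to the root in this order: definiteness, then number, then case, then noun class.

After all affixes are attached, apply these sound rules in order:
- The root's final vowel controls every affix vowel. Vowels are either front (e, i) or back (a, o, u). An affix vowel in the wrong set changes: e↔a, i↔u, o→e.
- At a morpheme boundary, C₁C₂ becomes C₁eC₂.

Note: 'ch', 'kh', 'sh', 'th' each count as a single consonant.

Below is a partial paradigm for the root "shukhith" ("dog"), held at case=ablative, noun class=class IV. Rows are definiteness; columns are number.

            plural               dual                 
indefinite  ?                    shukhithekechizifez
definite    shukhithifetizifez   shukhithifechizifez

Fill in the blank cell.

Attach definiteness indefinite -k → shukhithk.
Attach number plural -ti → shukhithkti.
Attach case ablative -zif → shukhithktizif.
Attach noun class class IV -oz → shukhithktizifoz.
Apply vowel harmony: shukhithktizifoz → shukhithktizifez.
Apply epenthesis: shukhithktizifez → shukhitheketizifez.

shukhitheketizifez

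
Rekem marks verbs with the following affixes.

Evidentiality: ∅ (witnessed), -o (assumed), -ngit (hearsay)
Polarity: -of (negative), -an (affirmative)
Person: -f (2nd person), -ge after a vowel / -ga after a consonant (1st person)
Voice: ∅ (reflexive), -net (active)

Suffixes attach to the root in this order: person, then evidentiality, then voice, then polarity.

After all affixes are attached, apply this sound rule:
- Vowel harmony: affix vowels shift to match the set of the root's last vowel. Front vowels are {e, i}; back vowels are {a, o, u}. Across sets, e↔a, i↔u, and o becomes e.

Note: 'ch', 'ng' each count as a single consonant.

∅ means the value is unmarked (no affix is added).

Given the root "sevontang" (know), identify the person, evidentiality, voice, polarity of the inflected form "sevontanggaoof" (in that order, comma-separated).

1st person, assumed, reflexive, negative

Segment: sevontang-ga-o-of.
person: -ge/ga → 1st person.
evidentiality: -o → assumed.
voice: ∅ → reflexive.
polarity: -of → negative.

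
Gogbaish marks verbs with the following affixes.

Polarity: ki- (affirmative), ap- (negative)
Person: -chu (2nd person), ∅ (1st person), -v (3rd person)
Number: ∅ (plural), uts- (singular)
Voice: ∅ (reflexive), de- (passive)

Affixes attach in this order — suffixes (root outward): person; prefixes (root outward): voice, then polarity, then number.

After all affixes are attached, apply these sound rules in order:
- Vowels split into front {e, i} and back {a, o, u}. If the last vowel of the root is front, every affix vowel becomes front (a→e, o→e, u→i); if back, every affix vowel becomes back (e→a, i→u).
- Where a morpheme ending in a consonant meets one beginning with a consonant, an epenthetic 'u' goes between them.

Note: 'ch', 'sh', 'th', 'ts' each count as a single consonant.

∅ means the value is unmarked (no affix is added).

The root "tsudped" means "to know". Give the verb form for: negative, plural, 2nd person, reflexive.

eputsudpeduchi

voice = reflexive: zero marking, form stays tsudped.
Attach polarity negative ap- → aptsudped.
number = plural: zero marking, form stays aptsudped.
Attach person 2nd person -chu → aptsudpedchu.
Apply vowel harmony: aptsudpedchu → eptsudpedchi.
Apply epenthesis: eptsudpedchi → eputsudpeduchi.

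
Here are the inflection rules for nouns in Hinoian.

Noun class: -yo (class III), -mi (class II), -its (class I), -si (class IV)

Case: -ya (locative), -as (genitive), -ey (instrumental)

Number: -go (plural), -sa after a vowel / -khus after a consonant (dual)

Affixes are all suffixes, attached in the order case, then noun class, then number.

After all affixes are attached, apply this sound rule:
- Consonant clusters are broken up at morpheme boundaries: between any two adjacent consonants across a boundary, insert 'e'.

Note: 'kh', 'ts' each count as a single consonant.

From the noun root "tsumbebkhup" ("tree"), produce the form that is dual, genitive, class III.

tsumbebkhupaseyosa

Attach case genitive -as → tsumbebkhupas.
Attach noun class class III -yo → tsumbebkhupasyo.
Attach number dual -sa (after vowel 'o') → tsumbebkhupasyosa.
Apply epenthesis: tsumbebkhupasyosa → tsumbebkhupaseyosa.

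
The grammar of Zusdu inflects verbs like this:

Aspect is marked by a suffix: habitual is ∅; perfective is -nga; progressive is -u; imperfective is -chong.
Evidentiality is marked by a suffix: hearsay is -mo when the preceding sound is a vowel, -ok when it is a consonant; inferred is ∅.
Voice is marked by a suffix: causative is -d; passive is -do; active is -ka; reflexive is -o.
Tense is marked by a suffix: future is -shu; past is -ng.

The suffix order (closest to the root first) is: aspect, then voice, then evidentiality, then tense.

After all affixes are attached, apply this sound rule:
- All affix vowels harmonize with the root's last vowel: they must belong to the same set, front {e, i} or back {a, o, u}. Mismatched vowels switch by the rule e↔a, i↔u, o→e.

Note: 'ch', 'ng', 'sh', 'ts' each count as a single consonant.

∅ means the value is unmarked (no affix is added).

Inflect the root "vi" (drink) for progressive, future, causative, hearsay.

Attach aspect progressive -u → viu.
Attach voice causative -d → viud.
Attach evidentiality hearsay -ok (after consonant 'd') → viudok.
Attach tense future -shu → viudokshu.
Apply vowel harmony: viudokshu → viidekshi.

viidekshi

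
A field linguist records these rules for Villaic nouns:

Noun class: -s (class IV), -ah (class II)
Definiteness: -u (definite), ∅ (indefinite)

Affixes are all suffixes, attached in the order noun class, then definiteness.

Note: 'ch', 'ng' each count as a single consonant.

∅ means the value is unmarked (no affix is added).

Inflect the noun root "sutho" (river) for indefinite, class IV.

suthos

Attach noun class class IV -s → suthos.
definiteness = indefinite: zero marking, form stays suthos.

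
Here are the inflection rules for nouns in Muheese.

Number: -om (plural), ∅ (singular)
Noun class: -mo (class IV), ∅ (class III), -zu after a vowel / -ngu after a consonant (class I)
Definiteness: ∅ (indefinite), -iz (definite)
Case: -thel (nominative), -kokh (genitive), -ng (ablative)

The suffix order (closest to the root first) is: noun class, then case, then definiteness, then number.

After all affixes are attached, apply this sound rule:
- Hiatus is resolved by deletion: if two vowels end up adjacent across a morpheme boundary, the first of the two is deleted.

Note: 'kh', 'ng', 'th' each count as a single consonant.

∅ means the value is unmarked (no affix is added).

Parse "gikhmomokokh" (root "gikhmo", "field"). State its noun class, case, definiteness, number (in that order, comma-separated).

class IV, genitive, indefinite, singular

Segment: gikhmo-mo-kokh.
noun class: -mo → class IV.
case: -kokh → genitive.
definiteness: ∅ → indefinite.
number: ∅ → singular.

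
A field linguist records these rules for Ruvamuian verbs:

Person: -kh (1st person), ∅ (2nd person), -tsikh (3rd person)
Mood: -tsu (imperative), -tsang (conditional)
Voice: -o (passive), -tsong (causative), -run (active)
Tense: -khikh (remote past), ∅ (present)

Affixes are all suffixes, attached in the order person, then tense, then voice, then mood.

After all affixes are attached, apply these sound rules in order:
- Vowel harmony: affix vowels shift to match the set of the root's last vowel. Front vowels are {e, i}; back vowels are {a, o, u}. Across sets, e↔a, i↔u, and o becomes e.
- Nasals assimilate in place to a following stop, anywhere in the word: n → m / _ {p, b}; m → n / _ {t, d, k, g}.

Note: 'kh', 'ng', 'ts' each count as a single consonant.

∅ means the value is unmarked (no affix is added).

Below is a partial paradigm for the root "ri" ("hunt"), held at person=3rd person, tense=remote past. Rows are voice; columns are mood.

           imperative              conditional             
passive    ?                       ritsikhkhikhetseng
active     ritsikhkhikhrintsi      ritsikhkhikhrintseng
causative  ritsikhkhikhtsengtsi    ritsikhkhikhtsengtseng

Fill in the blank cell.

ritsikhkhikhetsi

Attach person 3rd person -tsikh → ritsikh.
Attach tense remote past -khikh → ritsikhkhikh.
Attach voice passive -o → ritsikhkhikho.
Attach mood imperative -tsu → ritsikhkhikhotsu.
Apply vowel harmony: ritsikhkhikhotsu → ritsikhkhikhetsi.
Nasal assimilation: no change.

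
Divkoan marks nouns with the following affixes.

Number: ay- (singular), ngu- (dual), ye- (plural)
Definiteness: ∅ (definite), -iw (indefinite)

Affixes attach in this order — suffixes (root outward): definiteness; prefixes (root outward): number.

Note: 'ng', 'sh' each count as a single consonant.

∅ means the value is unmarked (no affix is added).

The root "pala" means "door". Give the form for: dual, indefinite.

ngupalaiw

Attach number dual ngu- → ngupala.
Attach definiteness indefinite -iw → ngupalaiw.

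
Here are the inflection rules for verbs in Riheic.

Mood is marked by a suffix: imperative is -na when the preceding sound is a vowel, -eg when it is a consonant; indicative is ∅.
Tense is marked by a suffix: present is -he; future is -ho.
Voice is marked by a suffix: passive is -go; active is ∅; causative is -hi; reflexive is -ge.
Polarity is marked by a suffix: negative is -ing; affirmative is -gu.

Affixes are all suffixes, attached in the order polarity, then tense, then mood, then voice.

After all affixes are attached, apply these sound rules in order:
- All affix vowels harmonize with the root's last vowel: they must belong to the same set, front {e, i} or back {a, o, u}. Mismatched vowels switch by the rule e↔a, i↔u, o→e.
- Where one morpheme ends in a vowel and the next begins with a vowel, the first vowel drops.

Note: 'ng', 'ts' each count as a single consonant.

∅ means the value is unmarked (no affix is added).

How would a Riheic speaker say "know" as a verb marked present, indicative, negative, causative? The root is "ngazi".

ngazinghehi

Attach polarity negative -ing → ngaziing.
Attach tense present -he → ngaziinghe.
mood = indicative: zero marking, form stays ngaziinghe.
Attach voice causative -hi → ngaziinghehi.
Vowel harmony: no change.
Apply vowel deletion: ngaziinghehi → ngazinghehi.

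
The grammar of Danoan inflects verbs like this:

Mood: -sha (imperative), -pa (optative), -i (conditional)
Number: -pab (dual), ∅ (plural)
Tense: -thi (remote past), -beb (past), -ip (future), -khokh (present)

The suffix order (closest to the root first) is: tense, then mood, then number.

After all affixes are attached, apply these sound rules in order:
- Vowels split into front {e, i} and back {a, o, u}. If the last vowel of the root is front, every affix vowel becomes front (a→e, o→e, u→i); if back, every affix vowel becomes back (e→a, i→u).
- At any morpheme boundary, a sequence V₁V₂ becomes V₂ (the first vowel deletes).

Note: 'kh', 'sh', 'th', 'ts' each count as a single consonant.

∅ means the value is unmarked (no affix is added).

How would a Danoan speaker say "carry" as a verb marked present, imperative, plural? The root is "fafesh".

Attach tense present -khokh → fafeshkhokh.
Attach mood imperative -sha → fafeshkhokhsha.
number = plural: zero marking, form stays fafeshkhokhsha.
Apply vowel harmony: fafeshkhokhsha → fafeshkhekhshe.
Vowel deletion: no change.

fafeshkhekhshe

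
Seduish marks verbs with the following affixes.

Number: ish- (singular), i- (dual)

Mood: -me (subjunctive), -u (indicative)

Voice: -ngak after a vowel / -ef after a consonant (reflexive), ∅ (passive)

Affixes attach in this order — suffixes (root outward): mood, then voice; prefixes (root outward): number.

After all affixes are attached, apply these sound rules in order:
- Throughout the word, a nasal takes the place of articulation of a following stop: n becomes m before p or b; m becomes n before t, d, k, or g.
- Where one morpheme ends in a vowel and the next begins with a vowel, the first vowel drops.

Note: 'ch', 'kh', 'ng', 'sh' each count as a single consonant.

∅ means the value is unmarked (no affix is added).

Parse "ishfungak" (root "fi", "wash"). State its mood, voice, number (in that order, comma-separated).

Segment: ish-fi-u-ngak.
mood: -u → indicative.
voice: -ngak/ef → reflexive.
number: ish- → singular.

indicative, reflexive, singular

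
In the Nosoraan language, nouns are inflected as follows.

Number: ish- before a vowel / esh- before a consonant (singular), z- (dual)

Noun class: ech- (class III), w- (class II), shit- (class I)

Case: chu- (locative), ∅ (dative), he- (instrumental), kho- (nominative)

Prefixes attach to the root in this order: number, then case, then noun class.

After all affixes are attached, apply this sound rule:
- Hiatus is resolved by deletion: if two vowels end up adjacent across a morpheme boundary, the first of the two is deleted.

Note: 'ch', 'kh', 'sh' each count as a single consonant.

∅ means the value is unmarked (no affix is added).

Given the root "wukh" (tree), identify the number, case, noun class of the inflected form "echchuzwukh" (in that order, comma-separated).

dual, locative, class III

Segment: ech-chu-z-wukh.
number: z- → dual.
case: chu- → locative.
noun class: ech- → class III.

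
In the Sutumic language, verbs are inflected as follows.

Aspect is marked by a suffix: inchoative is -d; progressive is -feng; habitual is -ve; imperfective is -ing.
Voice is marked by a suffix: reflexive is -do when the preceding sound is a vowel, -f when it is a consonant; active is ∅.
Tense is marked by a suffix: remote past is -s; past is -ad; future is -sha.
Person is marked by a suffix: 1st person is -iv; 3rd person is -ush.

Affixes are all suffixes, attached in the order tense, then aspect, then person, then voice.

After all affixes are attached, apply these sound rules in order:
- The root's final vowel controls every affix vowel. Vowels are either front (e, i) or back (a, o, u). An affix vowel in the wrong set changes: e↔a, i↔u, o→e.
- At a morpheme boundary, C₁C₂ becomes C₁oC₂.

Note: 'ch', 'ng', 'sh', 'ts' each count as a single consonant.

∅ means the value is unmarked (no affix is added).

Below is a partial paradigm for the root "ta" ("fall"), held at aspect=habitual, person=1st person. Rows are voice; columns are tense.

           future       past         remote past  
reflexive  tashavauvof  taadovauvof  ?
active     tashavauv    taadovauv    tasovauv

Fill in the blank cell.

Attach tense remote past -s → tas.
Attach aspect habitual -ve → tasve.
Attach person 1st person -iv → tasveiv.
Attach voice reflexive -f (after consonant 'v') → tasveivf.
Apply vowel harmony: tasveivf → tasvauvf.
Apply epenthesis: tasvauvf → tasovauvof.

tasovauvof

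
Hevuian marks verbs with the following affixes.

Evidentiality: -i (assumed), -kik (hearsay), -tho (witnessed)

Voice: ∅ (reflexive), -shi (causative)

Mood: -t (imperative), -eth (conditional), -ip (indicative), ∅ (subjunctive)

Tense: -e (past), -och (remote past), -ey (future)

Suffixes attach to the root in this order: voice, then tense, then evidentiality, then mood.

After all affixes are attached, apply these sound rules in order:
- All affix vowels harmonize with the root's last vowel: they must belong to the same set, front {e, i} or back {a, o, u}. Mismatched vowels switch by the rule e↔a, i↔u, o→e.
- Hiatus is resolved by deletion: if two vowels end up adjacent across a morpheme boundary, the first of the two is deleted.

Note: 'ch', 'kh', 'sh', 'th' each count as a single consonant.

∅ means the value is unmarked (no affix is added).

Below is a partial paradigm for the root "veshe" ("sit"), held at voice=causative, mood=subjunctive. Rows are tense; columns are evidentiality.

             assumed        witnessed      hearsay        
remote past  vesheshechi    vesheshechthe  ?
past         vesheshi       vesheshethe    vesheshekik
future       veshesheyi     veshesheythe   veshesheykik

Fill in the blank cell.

vesheshechkik

Attach voice causative -shi → vesheshi.
Attach tense remote past -och → vesheshioch.
Attach evidentiality hearsay -kik → vesheshiochkik.
mood = subjunctive: zero marking, form stays vesheshiochkik.
Apply vowel harmony: vesheshiochkik → vesheshiechkik.
Apply vowel deletion: vesheshiechkik → vesheshechkik.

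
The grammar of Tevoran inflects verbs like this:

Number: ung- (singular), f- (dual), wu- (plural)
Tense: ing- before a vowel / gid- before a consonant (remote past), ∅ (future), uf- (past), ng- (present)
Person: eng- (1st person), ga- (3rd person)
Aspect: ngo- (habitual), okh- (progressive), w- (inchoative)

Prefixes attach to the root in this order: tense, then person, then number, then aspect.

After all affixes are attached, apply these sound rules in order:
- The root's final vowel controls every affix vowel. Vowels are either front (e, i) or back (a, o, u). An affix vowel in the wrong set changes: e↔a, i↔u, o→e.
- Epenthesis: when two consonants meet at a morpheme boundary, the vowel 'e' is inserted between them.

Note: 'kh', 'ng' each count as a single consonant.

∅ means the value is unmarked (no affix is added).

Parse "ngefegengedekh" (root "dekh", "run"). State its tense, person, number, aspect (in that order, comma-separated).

present, 3rd person, dual, habitual

Segment: ngo-f-ga-ng-dekh.
tense: ng- → present.
person: ga- → 3rd person.
number: f- → dual.
aspect: ngo- → habitual.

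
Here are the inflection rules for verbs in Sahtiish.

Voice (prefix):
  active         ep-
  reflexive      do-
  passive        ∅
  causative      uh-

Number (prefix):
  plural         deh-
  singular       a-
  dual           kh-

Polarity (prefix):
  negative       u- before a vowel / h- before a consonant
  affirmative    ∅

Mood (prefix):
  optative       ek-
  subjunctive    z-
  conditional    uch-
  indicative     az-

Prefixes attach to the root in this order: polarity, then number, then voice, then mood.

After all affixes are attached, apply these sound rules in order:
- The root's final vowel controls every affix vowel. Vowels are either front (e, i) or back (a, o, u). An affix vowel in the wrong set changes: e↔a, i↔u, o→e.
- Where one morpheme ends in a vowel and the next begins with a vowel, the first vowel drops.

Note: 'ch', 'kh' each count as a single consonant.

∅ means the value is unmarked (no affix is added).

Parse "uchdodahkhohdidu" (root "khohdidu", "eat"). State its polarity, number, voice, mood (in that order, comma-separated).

Segment: uch-do-deh-khohdidu.
polarity: ∅ → affirmative.
number: deh- → plural.
voice: do- → reflexive.
mood: uch- → conditional.

affirmative, plural, reflexive, conditional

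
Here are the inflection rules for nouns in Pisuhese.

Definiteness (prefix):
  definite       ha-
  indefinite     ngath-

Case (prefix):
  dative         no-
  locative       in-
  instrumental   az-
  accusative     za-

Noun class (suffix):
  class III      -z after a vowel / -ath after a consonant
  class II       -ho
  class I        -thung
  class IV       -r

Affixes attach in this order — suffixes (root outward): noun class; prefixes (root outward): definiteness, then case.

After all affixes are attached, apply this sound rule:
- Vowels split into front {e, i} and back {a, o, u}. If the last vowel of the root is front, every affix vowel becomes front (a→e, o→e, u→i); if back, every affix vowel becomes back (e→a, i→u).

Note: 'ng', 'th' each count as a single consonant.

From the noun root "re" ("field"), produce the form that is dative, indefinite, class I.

nengethrething

Attach definiteness indefinite ngath- → ngathre.
Attach noun class class I -thung → ngathrethung.
Attach case dative no- → nongathrethung.
Apply vowel harmony: nongathrethung → nengethrething.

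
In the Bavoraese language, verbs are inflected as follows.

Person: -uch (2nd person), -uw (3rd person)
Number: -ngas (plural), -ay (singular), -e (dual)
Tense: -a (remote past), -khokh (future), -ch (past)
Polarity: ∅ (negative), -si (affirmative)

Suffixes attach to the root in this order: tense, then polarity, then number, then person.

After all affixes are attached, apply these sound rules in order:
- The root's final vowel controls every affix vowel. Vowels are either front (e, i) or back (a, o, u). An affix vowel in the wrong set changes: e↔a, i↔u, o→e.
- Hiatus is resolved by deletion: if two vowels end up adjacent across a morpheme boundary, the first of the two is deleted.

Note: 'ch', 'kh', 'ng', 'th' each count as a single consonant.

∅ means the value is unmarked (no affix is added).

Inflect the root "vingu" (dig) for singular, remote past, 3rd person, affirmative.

vingasayuw

Attach tense remote past -a → vingua.
Attach polarity affirmative -si → vinguasi.
Attach number singular -ay → vinguasiay.
Attach person 3rd person -uw → vinguasiayuw.
Apply vowel harmony: vinguasiayuw → vinguasuayuw.
Apply vowel deletion: vinguasuayuw → vingasayuw.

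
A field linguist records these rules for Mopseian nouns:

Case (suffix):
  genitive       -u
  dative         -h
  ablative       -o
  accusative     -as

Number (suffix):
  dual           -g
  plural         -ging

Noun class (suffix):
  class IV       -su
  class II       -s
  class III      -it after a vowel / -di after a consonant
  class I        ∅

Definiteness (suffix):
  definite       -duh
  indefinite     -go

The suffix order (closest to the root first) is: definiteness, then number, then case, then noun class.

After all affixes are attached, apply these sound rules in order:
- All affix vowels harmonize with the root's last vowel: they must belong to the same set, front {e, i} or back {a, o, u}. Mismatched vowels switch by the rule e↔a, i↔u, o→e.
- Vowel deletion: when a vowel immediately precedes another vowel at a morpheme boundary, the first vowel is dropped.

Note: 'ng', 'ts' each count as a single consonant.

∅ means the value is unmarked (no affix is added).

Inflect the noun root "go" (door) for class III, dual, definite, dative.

goduhghdu

Attach definiteness definite -duh → goduh.
Attach number dual -g → goduhg.
Attach case dative -h → goduhgh.
Attach noun class class III -di (after consonant 'h') → goduhghdi.
Apply vowel harmony: goduhghdi → goduhghdu.
Vowel deletion: no change.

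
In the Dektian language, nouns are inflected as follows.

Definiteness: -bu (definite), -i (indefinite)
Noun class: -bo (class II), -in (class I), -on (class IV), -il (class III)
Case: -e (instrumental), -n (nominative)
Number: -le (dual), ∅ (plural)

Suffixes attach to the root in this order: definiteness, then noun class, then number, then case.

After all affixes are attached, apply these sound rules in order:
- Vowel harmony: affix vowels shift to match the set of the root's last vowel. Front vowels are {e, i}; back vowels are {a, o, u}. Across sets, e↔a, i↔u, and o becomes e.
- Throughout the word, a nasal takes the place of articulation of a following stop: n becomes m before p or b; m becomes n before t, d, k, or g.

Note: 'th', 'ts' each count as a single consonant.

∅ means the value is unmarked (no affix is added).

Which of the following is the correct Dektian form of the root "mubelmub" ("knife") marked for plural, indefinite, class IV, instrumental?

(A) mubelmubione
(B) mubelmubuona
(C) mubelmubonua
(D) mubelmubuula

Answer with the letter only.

B

Attach definiteness indefinite -i → mubelmubi.
Attach noun class class IV -on → mubelmubion.
number = plural: zero marking, form stays mubelmubion.
Attach case instrumental -e → mubelmubione.
Apply vowel harmony: mubelmubione → mubelmubuona.
Nasal assimilation: no change.
So the correct form is mubelmubuona, option (B).
(D) mubelmubuula is wrong: it uses class III instead of class IV for noun class.
(A) mubelmubione is wrong: it fails to apply the sound rule(s).
(C) mubelmubonua is wrong: it has the affixes in the wrong order.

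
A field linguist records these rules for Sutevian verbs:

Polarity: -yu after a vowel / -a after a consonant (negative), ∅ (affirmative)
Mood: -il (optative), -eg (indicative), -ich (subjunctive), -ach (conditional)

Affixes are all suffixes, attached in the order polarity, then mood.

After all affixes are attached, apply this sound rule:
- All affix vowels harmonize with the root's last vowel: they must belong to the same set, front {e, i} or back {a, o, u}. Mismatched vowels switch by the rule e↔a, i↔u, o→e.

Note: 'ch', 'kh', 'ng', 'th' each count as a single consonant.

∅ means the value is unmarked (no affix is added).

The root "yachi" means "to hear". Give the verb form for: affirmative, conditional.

yachiech

polarity = affirmative: zero marking, form stays yachi.
Attach mood conditional -ach → yachiach.
Apply vowel harmony: yachiach → yachiech.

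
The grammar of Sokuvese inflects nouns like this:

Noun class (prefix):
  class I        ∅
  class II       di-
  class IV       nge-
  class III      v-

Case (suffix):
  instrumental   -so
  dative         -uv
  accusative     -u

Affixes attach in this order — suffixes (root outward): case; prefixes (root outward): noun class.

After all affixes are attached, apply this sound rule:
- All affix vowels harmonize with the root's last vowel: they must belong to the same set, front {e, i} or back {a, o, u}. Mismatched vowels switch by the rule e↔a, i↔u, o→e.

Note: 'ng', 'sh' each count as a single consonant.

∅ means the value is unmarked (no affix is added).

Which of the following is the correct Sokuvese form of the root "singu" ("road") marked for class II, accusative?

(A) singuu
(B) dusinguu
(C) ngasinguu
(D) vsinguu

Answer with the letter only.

B

Attach noun class class II di- → disingu.
Attach case accusative -u → disinguu.
Apply vowel harmony: disinguu → dusinguu.
So the correct form is dusinguu, option (B).
(C) ngasinguu is wrong: it uses class IV instead of class II for noun class.
(D) vsinguu is wrong: it uses class III instead of class II for noun class.
(A) singuu is wrong: it uses class I instead of class II for noun class.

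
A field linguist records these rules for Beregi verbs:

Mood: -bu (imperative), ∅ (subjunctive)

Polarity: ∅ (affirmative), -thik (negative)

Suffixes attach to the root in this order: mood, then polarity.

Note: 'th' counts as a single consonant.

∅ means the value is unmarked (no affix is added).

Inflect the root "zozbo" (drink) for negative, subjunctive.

mood = subjunctive: zero marking, form stays zozbo.
Attach polarity negative -thik → zozbothik.

zozbothik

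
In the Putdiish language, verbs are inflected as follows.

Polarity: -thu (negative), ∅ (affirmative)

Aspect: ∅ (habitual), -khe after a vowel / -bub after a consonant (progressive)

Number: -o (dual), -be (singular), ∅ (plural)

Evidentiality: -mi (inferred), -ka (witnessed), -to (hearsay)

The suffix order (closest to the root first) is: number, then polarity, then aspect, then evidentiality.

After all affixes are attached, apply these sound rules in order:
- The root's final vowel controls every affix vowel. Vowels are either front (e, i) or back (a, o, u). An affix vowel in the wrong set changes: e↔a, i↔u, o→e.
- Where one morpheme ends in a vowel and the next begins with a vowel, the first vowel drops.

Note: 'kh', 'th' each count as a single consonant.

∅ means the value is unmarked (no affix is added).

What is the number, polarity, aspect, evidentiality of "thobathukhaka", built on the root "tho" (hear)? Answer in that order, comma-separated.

singular, negative, progressive, witnessed

Segment: tho-be-thu-khe-ka.
number: -be → singular.
polarity: -thu → negative.
aspect: -khe/bub → progressive.
evidentiality: -ka → witnessed.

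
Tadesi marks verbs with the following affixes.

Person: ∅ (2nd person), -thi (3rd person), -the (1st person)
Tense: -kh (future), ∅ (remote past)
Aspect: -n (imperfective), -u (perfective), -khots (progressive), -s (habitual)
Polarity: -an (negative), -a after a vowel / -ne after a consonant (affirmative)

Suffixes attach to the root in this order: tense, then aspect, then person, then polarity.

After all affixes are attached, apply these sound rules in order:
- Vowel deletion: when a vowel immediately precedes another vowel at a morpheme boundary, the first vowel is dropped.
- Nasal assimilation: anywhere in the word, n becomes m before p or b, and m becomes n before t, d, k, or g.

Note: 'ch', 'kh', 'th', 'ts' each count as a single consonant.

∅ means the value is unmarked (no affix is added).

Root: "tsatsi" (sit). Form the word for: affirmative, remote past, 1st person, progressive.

tense = remote past: zero marking, form stays tsatsi.
Attach aspect progressive -khots → tsatsikhots.
Attach person 1st person -the → tsatsikhotsthe.
Attach polarity affirmative -a (after vowel 'e') → tsatsikhotsthea.
Apply vowel deletion: tsatsikhotsthea → tsatsikhotstha.
Nasal assimilation: no change.

tsatsikhotstha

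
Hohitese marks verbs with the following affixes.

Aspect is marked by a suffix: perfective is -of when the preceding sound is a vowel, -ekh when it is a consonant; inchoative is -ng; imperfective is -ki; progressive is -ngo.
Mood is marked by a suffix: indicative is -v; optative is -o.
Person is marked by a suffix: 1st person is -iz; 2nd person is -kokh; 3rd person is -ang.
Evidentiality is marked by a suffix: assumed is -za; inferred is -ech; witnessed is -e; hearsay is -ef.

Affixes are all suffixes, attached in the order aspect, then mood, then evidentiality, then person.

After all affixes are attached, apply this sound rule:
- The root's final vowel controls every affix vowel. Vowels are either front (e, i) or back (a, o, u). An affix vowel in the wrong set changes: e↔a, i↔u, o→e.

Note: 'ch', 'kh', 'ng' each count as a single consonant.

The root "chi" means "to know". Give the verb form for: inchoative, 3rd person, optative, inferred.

chingeecheng

Attach aspect inchoative -ng → ching.
Attach mood optative -o → chingo.
Attach evidentiality inferred -ech → chingoech.
Attach person 3rd person -ang → chingoechang.
Apply vowel harmony: chingoechang → chingeecheng.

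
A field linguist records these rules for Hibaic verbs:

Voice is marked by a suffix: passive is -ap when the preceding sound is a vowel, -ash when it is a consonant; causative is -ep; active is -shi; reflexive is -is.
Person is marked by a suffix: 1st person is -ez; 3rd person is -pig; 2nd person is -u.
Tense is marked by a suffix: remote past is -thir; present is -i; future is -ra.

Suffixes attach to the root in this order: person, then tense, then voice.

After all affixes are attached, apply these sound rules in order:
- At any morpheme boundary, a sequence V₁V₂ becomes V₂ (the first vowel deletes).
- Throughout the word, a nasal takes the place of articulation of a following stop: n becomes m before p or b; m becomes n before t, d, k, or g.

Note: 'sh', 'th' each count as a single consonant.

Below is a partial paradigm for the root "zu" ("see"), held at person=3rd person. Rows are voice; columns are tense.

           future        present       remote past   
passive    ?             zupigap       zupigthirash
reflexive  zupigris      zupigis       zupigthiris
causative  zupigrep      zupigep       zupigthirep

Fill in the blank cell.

Attach person 3rd person -pig → zupig.
Attach tense future -ra → zupigra.
Attach voice passive -ap (after vowel 'a') → zupigraap.
Apply vowel deletion: zupigraap → zupigrap.
Nasal assimilation: no change.

zupigrap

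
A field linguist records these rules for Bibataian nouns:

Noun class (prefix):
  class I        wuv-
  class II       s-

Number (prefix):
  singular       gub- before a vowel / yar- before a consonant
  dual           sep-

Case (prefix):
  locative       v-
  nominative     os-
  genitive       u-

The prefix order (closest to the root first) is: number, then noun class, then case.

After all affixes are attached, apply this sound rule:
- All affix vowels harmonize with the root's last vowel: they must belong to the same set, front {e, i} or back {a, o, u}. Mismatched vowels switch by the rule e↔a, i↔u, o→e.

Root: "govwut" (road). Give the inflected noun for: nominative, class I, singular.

Attach number singular yar- (before consonant 'g') → yargovwut.
Attach noun class class I wuv- → wuvyargovwut.
Attach case nominative os- → oswuvyargovwut.
Vowel harmony: no change.

oswuvyargovwut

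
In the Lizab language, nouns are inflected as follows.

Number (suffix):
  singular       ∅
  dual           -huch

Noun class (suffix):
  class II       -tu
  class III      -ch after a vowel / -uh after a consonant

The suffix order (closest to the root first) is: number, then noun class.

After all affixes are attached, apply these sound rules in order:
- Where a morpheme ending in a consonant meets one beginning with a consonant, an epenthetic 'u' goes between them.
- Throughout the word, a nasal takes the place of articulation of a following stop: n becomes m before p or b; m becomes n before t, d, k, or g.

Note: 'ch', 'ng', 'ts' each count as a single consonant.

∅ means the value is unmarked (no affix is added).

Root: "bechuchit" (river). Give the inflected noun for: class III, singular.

number = singular: zero marking, form stays bechuchit.
Attach noun class class III -uh (after consonant 't') → bechuchituh.
Epenthesis: no change.
Nasal assimilation: no change.

bechuchituh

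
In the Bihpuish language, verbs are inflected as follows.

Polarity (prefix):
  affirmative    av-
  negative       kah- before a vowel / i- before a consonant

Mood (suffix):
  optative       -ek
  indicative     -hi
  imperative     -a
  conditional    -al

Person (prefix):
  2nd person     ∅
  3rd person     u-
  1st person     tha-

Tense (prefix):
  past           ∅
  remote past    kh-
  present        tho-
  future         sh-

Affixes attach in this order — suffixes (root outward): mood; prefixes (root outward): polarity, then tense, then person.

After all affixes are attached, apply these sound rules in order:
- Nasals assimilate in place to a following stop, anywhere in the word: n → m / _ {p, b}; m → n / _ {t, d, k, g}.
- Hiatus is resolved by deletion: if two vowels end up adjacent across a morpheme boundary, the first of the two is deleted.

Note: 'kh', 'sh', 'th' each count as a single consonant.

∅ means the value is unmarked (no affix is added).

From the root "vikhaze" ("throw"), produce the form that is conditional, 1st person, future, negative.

Attach polarity negative i- (before consonant 'v') → ivikhaze.
Attach mood conditional -al → ivikhazeal.
Attach tense future sh- → shivikhazeal.
Attach person 1st person tha- → thashivikhazeal.
Nasal assimilation: no change.
Apply vowel deletion: thashivikhazeal → thashivikhazal.

thashivikhazal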